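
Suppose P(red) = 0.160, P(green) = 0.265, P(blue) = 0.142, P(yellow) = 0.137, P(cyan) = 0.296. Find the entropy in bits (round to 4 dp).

2.2434 bits

H = −Σ pᵢ log₂ pᵢ.
−0.160·log₂(0.160) = 0.4230
−0.265·log₂(0.265) = 0.5077
−0.142·log₂(0.142) = 0.3999
−0.137·log₂(0.137) = 0.3929
−0.296·log₂(0.296) = 0.5199
Sum ≈ 2.2434 → 2.2434 bits.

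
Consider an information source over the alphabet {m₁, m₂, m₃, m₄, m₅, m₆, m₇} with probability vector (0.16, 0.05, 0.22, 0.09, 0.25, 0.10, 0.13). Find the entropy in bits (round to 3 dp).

H = −Σ pᵢ log₂ pᵢ.
−0.16·log₂(0.16) = 0.4230
−0.05·log₂(0.05) = 0.2161
−0.22·log₂(0.22) = 0.4806
−0.09·log₂(0.09) = 0.3127
−0.25·log₂(0.25) = 0.5000
−0.10·log₂(0.10) = 0.3322
−0.13·log₂(0.13) = 0.3826
Sum ≈ 2.6472 → 2.647 bits.

2.647 bits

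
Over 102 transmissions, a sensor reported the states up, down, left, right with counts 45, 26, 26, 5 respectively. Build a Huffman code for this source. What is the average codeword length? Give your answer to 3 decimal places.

1.863 bits/symbol

Probabilities are the counts divided by 102.
Repeatedly combine the two least-probable nodes; the expected code length is the sum of the merged weights.
merge 5/102 + 13/51 → 31/102
merge 13/51 + 31/102 → 19/34
merge 15/34 + 19/34 → 1
L = 31/102 + 19/34 + 1 = 95/51 ≈ 1.863 bits/symbol.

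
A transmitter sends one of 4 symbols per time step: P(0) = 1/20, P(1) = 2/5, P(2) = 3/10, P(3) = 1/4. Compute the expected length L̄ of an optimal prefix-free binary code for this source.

Repeatedly combine the two least-probable nodes; the expected code length is the sum of the merged weights.
merge 1/20 + 1/4 → 3/10
merge 3/10 + 3/10 → 3/5
merge 2/5 + 3/5 → 1
L = 3/10 + 3/5 + 1 = 19/10 = 1.9 bits/symbol.

1.9 bits/symbol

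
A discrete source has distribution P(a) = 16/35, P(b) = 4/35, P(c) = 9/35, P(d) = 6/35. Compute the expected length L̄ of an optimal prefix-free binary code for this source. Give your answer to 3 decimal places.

1.829 bits/symbol

Repeatedly combine the two least-probable nodes; the expected code length is the sum of the merged weights.
merge 4/35 + 6/35 → 2/7
merge 9/35 + 2/7 → 19/35
merge 16/35 + 19/35 → 1
L = 2/7 + 19/35 + 1 = 64/35 ≈ 1.829 bits/symbol.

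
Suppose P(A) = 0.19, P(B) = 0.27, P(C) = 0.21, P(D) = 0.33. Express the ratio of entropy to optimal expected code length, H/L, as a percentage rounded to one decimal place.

Entropy H = −Σ p log₂ p ≈ 1.9659 bits.
Huffman merges: 19/100+21/100→2/5; 27/100+33/100→3/5; 2/5+3/5→1. L = 2 ≈ 2.0000.
Efficiency = H/L = 1.9659/2.0000 = 98.3%.

98.3%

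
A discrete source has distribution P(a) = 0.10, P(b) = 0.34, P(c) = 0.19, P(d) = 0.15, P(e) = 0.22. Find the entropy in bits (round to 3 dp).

2.208 bits

H = −Σ pᵢ log₂ pᵢ.
−0.10·log₂(0.10) = 0.3322
−0.34·log₂(0.34) = 0.5292
−0.19·log₂(0.19) = 0.4552
−0.15·log₂(0.15) = 0.4105
−0.22·log₂(0.22) = 0.4806
Sum ≈ 2.2077 → 2.208 bits.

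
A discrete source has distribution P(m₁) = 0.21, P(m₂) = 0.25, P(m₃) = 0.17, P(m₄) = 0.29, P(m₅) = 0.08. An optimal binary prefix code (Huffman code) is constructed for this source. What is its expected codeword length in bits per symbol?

Repeatedly combine the two least-probable nodes; the expected code length is the sum of the merged weights.
merge 2/25 + 17/100 → 1/4
merge 21/100 + 1/4 → 23/50
merge 1/4 + 29/100 → 27/50
merge 23/50 + 27/50 → 1
L = 1/4 + 23/50 + 27/50 + 1 = 9/4 = 2.25 bits/symbol.

2.25 bits/symbol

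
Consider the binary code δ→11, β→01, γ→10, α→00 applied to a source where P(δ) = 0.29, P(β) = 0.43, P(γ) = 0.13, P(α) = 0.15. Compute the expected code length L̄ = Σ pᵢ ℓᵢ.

2 bits/symbol

L̄ = Σ pᵢ·ℓᵢ = 0.29·2 + 0.43·2 + 0.13·2 + 0.15·2 = 2 bits/symbol.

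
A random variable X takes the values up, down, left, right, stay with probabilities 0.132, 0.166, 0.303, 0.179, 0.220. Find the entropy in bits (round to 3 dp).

H = −Σ pᵢ log₂ pᵢ.
−0.132·log₂(0.132) = 0.3856
−0.166·log₂(0.166) = 0.4301
−0.303·log₂(0.303) = 0.5220
−0.179·log₂(0.179) = 0.4443
−0.220·log₂(0.220) = 0.4806
Sum ≈ 2.2625 → 2.262 bits.

2.262 bits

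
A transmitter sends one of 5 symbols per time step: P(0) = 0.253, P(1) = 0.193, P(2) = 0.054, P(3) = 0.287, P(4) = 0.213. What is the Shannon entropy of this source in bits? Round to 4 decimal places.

H = −Σ pᵢ log₂ pᵢ.
−0.253·log₂(0.253) = 0.5016
−0.193·log₂(0.193) = 0.4581
−0.054·log₂(0.054) = 0.2274
−0.287·log₂(0.287) = 0.5169
−0.213·log₂(0.213) = 0.4752
Sum ≈ 2.1792 → 2.1792 bits.

2.1792 bits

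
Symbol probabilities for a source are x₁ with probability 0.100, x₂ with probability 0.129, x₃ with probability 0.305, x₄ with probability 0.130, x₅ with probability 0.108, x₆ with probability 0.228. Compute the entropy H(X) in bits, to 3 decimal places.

H = −Σ pᵢ log₂ pᵢ.
−0.100·log₂(0.100) = 0.3322
−0.129·log₂(0.129) = 0.3811
−0.305·log₂(0.305) = 0.5225
−0.130·log₂(0.130) = 0.3826
−0.108·log₂(0.108) = 0.3468
−0.228·log₂(0.228) = 0.4863
Sum ≈ 2.4516 → 2.452 bits.

2.452 bits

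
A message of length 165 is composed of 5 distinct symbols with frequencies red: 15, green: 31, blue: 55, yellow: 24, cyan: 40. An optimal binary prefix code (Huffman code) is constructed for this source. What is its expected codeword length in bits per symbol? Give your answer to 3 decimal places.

Probabilities are the counts divided by 165.
Repeatedly combine the two least-probable nodes; the expected code length is the sum of the merged weights.
merge 1/11 + 8/55 → 13/55
merge 31/165 + 13/55 → 14/33
merge 8/33 + 1/3 → 19/33
merge 14/33 + 19/33 → 1
L = 13/55 + 14/33 + 19/33 + 1 = 123/55 ≈ 2.236 bits/symbol.

2.236 bits/symbol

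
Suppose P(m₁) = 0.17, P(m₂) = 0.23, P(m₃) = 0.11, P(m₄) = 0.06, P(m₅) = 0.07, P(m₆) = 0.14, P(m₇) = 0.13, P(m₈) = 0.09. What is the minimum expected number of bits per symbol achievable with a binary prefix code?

Repeatedly combine the two least-probable nodes; the expected code length is the sum of the merged weights.
merge 3/50 + 7/100 → 13/100
merge 9/100 + 11/100 → 1/5
merge 13/100 + 13/100 → 13/50
merge 7/50 + 17/100 → 31/100
merge 1/5 + 23/100 → 43/100
merge 13/50 + 31/100 → 57/100
merge 43/100 + 57/100 → 1
L = 13/100 + 1/5 + 13/50 + 31/100 + 43/100 + 57/100 + 1 = 29/10 = 2.9 bits/symbol.

2.9 bits/symbol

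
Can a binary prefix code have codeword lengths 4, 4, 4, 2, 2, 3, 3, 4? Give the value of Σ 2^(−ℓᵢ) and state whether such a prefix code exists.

1; yes

With common denominator 2^4 = 16: Σ 2^(−ℓᵢ) = 1/16 + 1/16 + 1/16 + 4/16 + 4/16 + 2/16 + 2/16 + 1/16 = 16/16 = 1.
Kraft's inequality requires Σ ≤ 1; here Σ = 1 ≤ 1, so such a prefix code exists.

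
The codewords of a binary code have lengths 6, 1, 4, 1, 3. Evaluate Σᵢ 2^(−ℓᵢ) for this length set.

With common denominator 2^6 = 64: Σ 2^(−ℓᵢ) = 1/64 + 32/64 + 4/64 + 32/64 + 8/64 = 77/64 = 1.203125.

1.203125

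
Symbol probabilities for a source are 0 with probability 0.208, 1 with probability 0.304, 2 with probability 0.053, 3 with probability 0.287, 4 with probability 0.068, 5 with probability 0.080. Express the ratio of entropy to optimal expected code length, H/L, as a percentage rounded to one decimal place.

98.6%

Entropy H = −Σ p log₂ p ≈ 2.2901 bits.
Huffman merges: 53/1000+17/250→121/1000; 2/25+121/1000→201/1000; 201/1000+26/125→409/1000; 287/1000+38/125→591/1000; 409/1000+591/1000→1. L = 1161/500 ≈ 2.3220.
Efficiency = H/L = 2.2901/2.3220 = 98.6%.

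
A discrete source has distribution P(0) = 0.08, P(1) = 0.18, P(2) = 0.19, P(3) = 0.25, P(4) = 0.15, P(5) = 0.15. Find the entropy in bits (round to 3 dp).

H = −Σ pᵢ log₂ pᵢ.
−0.08·log₂(0.08) = 0.2915
−0.18·log₂(0.18) = 0.4453
−0.19·log₂(0.19) = 0.4552
−0.25·log₂(0.25) = 0.5000
−0.15·log₂(0.15) = 0.4105
−0.15·log₂(0.15) = 0.4105
Sum ≈ 2.5131 → 2.513 bits.

2.513 bits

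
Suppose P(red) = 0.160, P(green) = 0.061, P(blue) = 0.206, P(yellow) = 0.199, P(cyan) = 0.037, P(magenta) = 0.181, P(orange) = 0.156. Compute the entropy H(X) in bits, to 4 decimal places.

H = −Σ pᵢ log₂ pᵢ.
−0.160·log₂(0.160) = 0.4230
−0.061·log₂(0.061) = 0.2461
−0.206·log₂(0.206) = 0.4695
−0.199·log₂(0.199) = 0.4635
−0.037·log₂(0.037) = 0.1760
−0.181·log₂(0.181) = 0.4463
−0.156·log₂(0.156) = 0.4181
Sum ≈ 2.6426 → 2.6426 bits.

2.6426 bits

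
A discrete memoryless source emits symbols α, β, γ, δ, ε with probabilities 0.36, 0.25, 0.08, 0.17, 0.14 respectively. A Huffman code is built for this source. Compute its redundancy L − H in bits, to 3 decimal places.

0.066 bits

Entropy H = −Σ p log₂ p ≈ 2.1538 bits.
Huffman merges: 2/25+7/50→11/50; 17/100+11/50→39/100; 1/4+9/25→61/100; 39/100+61/100→1. L = 111/50 ≈ 2.2200.
L − H = 2.2200 − 2.1538 = 0.066 bits.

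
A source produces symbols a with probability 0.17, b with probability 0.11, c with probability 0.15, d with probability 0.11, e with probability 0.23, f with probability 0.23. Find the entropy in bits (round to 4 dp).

H = −Σ pᵢ log₂ pᵢ.
−0.17·log₂(0.17) = 0.4346
−0.11·log₂(0.11) = 0.3503
−0.15·log₂(0.15) = 0.4105
−0.11·log₂(0.11) = 0.3503
−0.23·log₂(0.23) = 0.4877
−0.23·log₂(0.23) = 0.4877
Sum ≈ 2.5210 → 2.5210 bits.

2.5210 bits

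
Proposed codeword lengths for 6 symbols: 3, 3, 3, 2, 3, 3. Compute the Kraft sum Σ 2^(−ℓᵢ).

With common denominator 2^3 = 8: Σ 2^(−ℓᵢ) = 1/8 + 1/8 + 1/8 + 2/8 + 1/8 + 1/8 = 7/8 = 0.875.

0.875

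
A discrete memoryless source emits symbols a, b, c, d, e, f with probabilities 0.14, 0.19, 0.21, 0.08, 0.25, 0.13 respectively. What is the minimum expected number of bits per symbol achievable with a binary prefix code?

2.54 bits/symbol

Repeatedly combine the two least-probable nodes; the expected code length is the sum of the merged weights.
merge 2/25 + 13/100 → 21/100
merge 7/50 + 19/100 → 33/100
merge 21/100 + 21/100 → 21/50
merge 1/4 + 33/100 → 29/50
merge 21/50 + 29/50 → 1
L = 21/100 + 33/100 + 21/50 + 29/50 + 1 = 127/50 = 2.54 bits/symbol.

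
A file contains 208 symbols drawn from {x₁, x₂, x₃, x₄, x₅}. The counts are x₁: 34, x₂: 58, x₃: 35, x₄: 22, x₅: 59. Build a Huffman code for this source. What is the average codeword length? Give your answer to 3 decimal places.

Probabilities are the counts divided by 208.
Repeatedly combine the two least-probable nodes; the expected code length is the sum of the merged weights.
merge 11/104 + 17/104 → 7/26
merge 35/208 + 7/26 → 7/16
merge 29/104 + 59/208 → 9/16
merge 7/16 + 9/16 → 1
L = 7/26 + 7/16 + 9/16 + 1 = 59/26 ≈ 2.269 bits/symbol.

2.269 bits/symbol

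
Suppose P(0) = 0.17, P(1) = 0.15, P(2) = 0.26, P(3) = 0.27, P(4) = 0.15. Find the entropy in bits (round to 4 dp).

2.2710 bits

H = −Σ pᵢ log₂ pᵢ.
−0.17·log₂(0.17) = 0.4346
−0.15·log₂(0.15) = 0.4105
−0.26·log₂(0.26) = 0.5053
−0.27·log₂(0.27) = 0.5100
−0.15·log₂(0.15) = 0.4105
Sum ≈ 2.2710 → 2.2710 bits.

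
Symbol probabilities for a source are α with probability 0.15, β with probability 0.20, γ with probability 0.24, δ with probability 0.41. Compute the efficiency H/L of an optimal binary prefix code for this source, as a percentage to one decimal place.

Entropy H = −Σ p log₂ p ≈ 1.8964 bits.
Huffman merges: 3/20+1/5→7/20; 6/25+7/20→59/100; 41/100+59/100→1. L = 97/50 ≈ 1.9400.
Efficiency = H/L = 1.8964/1.9400 = 97.8%.

97.8%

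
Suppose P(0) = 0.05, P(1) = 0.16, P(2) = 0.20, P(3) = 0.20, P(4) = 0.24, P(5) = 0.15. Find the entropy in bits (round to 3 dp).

H = −Σ pᵢ log₂ pᵢ.
−0.05·log₂(0.05) = 0.2161
−0.16·log₂(0.16) = 0.4230
−0.20·log₂(0.20) = 0.4644
−0.20·log₂(0.20) = 0.4644
−0.24·log₂(0.24) = 0.4941
−0.15·log₂(0.15) = 0.4105
Sum ≈ 2.4726 → 2.473 bits.

2.473 bits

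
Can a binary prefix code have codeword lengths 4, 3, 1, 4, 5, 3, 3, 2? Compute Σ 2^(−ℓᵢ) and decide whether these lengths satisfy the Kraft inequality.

With common denominator 2^5 = 32: Σ 2^(−ℓᵢ) = 2/32 + 4/32 + 16/32 + 2/32 + 1/32 + 4/32 + 4/32 + 8/32 = 41/32 = 1.28125.
Kraft's inequality requires Σ ≤ 1; here Σ = 1.28125 > 1, so no such prefix code exists.

1.28125; no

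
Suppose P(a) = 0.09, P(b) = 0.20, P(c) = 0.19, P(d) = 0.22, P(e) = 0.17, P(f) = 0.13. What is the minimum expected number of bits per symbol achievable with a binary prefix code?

2.58 bits/symbol

Repeatedly combine the two least-probable nodes; the expected code length is the sum of the merged weights.
merge 9/100 + 13/100 → 11/50
merge 17/100 + 19/100 → 9/25
merge 1/5 + 11/50 → 21/50
merge 11/50 + 9/25 → 29/50
merge 21/50 + 29/50 → 1
L = 11/50 + 9/25 + 21/50 + 29/50 + 1 = 129/50 = 2.58 bits/symbol.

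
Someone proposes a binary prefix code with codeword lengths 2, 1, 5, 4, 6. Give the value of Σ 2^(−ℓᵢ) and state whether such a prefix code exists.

With common denominator 2^6 = 64: Σ 2^(−ℓᵢ) = 16/64 + 32/64 + 2/64 + 4/64 + 1/64 = 55/64 = 0.859375.
Kraft's inequality requires Σ ≤ 1; here Σ = 0.859375 ≤ 1, so such a prefix code exists.

0.859375; yes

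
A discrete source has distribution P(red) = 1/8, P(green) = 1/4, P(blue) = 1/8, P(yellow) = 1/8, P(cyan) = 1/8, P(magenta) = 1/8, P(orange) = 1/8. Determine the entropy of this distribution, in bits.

2.75 bits

Each probability is a power of 1/2, so log₂(1/p) is an integer.
H = Σ p·log₂(1/p) = 1/8·3 + 1/4·2 + 1/8·3 + 1/8·3 + 1/8·3 + 1/8·3 + 1/8·3 = 2.75 bits.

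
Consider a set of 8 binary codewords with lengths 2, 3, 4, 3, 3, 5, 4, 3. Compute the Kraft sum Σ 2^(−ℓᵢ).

With common denominator 2^5 = 32: Σ 2^(−ℓᵢ) = 8/32 + 4/32 + 2/32 + 4/32 + 4/32 + 1/32 + 2/32 + 4/32 = 29/32 = 0.90625.

0.90625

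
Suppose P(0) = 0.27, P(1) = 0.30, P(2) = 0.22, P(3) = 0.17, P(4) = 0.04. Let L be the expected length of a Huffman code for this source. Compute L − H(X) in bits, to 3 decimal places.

0.078 bits

Entropy H = −Σ p log₂ p ≈ 2.1320 bits.
Huffman merges: 1/25+17/100→21/100; 21/100+11/50→43/100; 27/100+3/10→57/100; 43/100+57/100→1. L = 221/100 ≈ 2.2100.
L − H = 2.2100 − 2.1320 = 0.078 bits.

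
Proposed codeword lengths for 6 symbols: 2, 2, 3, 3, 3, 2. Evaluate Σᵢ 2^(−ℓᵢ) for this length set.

1.125

With common denominator 2^3 = 8: Σ 2^(−ℓᵢ) = 2/8 + 2/8 + 1/8 + 1/8 + 1/8 + 2/8 = 9/8 = 1.125.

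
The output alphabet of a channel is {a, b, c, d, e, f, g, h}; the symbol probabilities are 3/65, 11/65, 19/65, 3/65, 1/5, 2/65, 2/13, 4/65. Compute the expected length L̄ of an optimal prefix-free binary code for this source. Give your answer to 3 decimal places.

Repeatedly combine the two least-probable nodes; the expected code length is the sum of the merged weights.
merge 2/65 + 3/65 → 1/13
merge 3/65 + 4/65 → 7/65
merge 1/13 + 7/65 → 12/65
merge 2/13 + 11/65 → 21/65
merge 12/65 + 1/5 → 5/13
merge 19/65 + 21/65 → 8/13
merge 5/13 + 8/13 → 1
L = 1/13 + 7/65 + 12/65 + 21/65 + 5/13 + 8/13 + 1 = 35/13 ≈ 2.692 bits/symbol.

2.692 bits/symbol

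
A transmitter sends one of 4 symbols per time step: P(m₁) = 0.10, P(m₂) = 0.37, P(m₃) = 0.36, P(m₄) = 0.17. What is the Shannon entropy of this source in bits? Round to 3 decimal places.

1.828 bits

H = −Σ pᵢ log₂ pᵢ.
−0.10·log₂(0.10) = 0.3322
−0.37·log₂(0.37) = 0.5307
−0.36·log₂(0.36) = 0.5306
−0.17·log₂(0.17) = 0.4346
Sum ≈ 1.8281 → 1.828 bits.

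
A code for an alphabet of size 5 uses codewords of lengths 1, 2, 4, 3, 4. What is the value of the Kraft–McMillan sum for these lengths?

1

With common denominator 2^4 = 16: Σ 2^(−ℓᵢ) = 8/16 + 4/16 + 1/16 + 2/16 + 1/16 = 16/16 = 1.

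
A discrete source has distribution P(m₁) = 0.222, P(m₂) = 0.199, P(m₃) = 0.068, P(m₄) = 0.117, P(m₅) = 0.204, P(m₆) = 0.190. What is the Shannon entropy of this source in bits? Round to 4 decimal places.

H = −Σ pᵢ log₂ pᵢ.
−0.222·log₂(0.222) = 0.4820
−0.199·log₂(0.199) = 0.4635
−0.068·log₂(0.068) = 0.2637
−0.117·log₂(0.117) = 0.3622
−0.204·log₂(0.204) = 0.4678
−0.190·log₂(0.190) = 0.4552
Sum ≈ 2.4945 → 2.4945 bits.

2.4945 bits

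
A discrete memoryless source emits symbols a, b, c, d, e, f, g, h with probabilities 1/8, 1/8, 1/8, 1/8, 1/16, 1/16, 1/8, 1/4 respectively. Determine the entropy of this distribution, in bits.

2.875 bits

Each probability is a power of 1/2, so log₂(1/p) is an integer.
H = Σ p·log₂(1/p) = 1/8·3 + 1/8·3 + 1/8·3 + 1/8·3 + 1/16·4 + 1/16·4 + 1/8·3 + 1/4·2 = 2.875 bits.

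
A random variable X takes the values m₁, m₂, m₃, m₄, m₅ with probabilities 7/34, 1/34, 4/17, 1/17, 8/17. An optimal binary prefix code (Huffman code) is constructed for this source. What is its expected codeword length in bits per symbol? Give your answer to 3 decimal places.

Repeatedly combine the two least-probable nodes; the expected code length is the sum of the merged weights.
merge 1/34 + 1/17 → 3/34
merge 3/34 + 7/34 → 5/17
merge 4/17 + 5/17 → 9/17
merge 8/17 + 9/17 → 1
L = 3/34 + 5/17 + 9/17 + 1 = 65/34 ≈ 1.912 bits/symbol.

1.912 bits/symbol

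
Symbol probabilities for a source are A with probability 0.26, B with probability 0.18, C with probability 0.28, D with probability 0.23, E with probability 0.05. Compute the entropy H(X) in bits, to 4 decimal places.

2.1686 bits

H = −Σ pᵢ log₂ pᵢ.
−0.26·log₂(0.26) = 0.5053
−0.18·log₂(0.18) = 0.4453
−0.28·log₂(0.28) = 0.5142
−0.23·log₂(0.23) = 0.4877
−0.05·log₂(0.05) = 0.2161
Sum ≈ 2.1686 → 2.1686 bits.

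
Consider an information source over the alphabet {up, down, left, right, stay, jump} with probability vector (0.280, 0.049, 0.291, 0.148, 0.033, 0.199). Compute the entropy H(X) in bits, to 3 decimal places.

2.280 bits

H = −Σ pᵢ log₂ pᵢ.
−0.280·log₂(0.280) = 0.5142
−0.049·log₂(0.049) = 0.2132
−0.291·log₂(0.291) = 0.5182
−0.148·log₂(0.148) = 0.4079
−0.033·log₂(0.033) = 0.1624
−0.199·log₂(0.199) = 0.4635
Sum ≈ 2.2795 → 2.280 bits.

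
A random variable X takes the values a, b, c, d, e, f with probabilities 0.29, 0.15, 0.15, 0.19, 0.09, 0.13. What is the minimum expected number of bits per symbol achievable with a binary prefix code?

Repeatedly combine the two least-probable nodes; the expected code length is the sum of the merged weights.
merge 9/100 + 13/100 → 11/50
merge 3/20 + 3/20 → 3/10
merge 19/100 + 11/50 → 41/100
merge 29/100 + 3/10 → 59/100
merge 41/100 + 59/100 → 1
L = 11/50 + 3/10 + 41/100 + 59/100 + 1 = 63/25 = 2.52 bits/symbol.

2.52 bits/symbol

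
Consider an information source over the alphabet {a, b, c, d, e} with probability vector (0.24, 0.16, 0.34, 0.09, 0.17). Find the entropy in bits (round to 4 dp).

H = −Σ pᵢ log₂ pᵢ.
−0.24·log₂(0.24) = 0.4941
−0.16·log₂(0.16) = 0.4230
−0.34·log₂(0.34) = 0.5292
−0.09·log₂(0.09) = 0.3127
−0.17·log₂(0.17) = 0.4346
Sum ≈ 2.1936 → 2.1936 bits.

2.1936 bits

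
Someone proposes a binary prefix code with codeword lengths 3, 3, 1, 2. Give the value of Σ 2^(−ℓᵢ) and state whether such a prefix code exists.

With common denominator 2^3 = 8: Σ 2^(−ℓᵢ) = 1/8 + 1/8 + 4/8 + 2/8 = 8/8 = 1.
Kraft's inequality requires Σ ≤ 1; here Σ = 1 ≤ 1, so such a prefix code exists.

1; yes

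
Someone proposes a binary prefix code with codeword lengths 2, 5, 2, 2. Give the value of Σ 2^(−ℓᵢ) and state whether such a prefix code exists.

With common denominator 2^5 = 32: Σ 2^(−ℓᵢ) = 8/32 + 1/32 + 8/32 + 8/32 = 25/32 = 0.78125.
Kraft's inequality requires Σ ≤ 1; here Σ = 0.78125 ≤ 1, so such a prefix code exists.

0.78125; yes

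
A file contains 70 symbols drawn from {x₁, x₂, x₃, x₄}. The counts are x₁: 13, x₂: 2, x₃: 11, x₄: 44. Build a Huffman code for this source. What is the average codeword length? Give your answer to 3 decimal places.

Probabilities are the counts divided by 70.
Repeatedly combine the two least-probable nodes; the expected code length is the sum of the merged weights.
merge 1/35 + 11/70 → 13/70
merge 13/70 + 13/70 → 13/35
merge 13/35 + 22/35 → 1
L = 13/70 + 13/35 + 1 = 109/70 ≈ 1.557 bits/symbol.

1.557 bits/symbol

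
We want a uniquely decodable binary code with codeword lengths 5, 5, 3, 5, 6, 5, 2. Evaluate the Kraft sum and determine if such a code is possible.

0.515625; yes

With common denominator 2^6 = 64: Σ 2^(−ℓᵢ) = 2/64 + 2/64 + 8/64 + 2/64 + 1/64 + 2/64 + 16/64 = 33/64 = 0.515625.
Kraft's inequality requires Σ ≤ 1; here Σ = 0.515625 ≤ 1, so such a prefix code exists.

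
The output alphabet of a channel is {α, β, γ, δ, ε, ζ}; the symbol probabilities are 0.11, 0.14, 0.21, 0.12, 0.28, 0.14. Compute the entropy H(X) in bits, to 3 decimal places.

H = −Σ pᵢ log₂ pᵢ.
−0.11·log₂(0.11) = 0.3503
−0.14·log₂(0.14) = 0.3971
−0.21·log₂(0.21) = 0.4728
−0.12·log₂(0.12) = 0.3671
−0.28·log₂(0.28) = 0.5142
−0.14·log₂(0.14) = 0.3971
Sum ≈ 2.4986 → 2.499 bits.

2.499 bits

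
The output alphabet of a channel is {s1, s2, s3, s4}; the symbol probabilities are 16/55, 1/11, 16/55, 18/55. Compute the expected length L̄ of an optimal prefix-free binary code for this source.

Repeatedly combine the two least-probable nodes; the expected code length is the sum of the merged weights.
merge 1/11 + 16/55 → 21/55
merge 16/55 + 18/55 → 34/55
merge 21/55 + 34/55 → 1
L = 21/55 + 34/55 + 1 = 2 bits/symbol.

2 bits/symbol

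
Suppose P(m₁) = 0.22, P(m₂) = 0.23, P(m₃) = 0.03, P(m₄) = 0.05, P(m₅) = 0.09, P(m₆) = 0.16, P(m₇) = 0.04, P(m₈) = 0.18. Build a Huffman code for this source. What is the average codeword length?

Repeatedly combine the two least-probable nodes; the expected code length is the sum of the merged weights.
merge 3/100 + 1/25 → 7/100
merge 1/20 + 7/100 → 3/25
merge 9/100 + 3/25 → 21/100
merge 4/25 + 9/50 → 17/50
merge 21/100 + 11/50 → 43/100
merge 23/100 + 17/50 → 57/100
merge 43/100 + 57/100 → 1
L = 7/100 + 3/25 + 21/100 + 17/50 + 43/100 + 57/100 + 1 = 137/50 = 2.74 bits/symbol.

2.74 bits/symbol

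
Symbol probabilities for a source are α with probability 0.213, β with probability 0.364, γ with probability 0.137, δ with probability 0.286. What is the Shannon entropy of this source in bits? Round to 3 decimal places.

H = −Σ pᵢ log₂ pᵢ.
−0.213·log₂(0.213) = 0.4752
−0.364·log₂(0.364) = 0.5307
−0.137·log₂(0.137) = 0.3929
−0.286·log₂(0.286) = 0.5165
Sum ≈ 1.9153 → 1.915 bits.

1.915 bits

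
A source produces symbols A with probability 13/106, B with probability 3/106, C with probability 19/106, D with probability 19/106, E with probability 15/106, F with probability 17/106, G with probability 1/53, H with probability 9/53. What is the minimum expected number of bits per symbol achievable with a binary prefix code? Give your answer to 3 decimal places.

2.858 bits/symbol

Repeatedly combine the two least-probable nodes; the expected code length is the sum of the merged weights.
merge 1/53 + 3/106 → 5/106
merge 5/106 + 13/106 → 9/53
merge 15/106 + 17/106 → 16/53
merge 9/53 + 9/53 → 18/53
merge 19/106 + 19/106 → 19/53
merge 16/53 + 18/53 → 34/53
merge 19/53 + 34/53 → 1
L = 5/106 + 9/53 + 16/53 + 18/53 + 19/53 + 34/53 + 1 = 303/106 ≈ 2.858 bits/symbol.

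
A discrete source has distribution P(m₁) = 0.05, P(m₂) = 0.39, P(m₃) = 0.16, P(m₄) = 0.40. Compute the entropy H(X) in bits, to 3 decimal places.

H = −Σ pᵢ log₂ pᵢ.
−0.05·log₂(0.05) = 0.2161
−0.39·log₂(0.39) = 0.5298
−0.16·log₂(0.16) = 0.4230
−0.40·log₂(0.40) = 0.5288
Sum ≈ 1.6977 → 1.698 bits.

1.698 bits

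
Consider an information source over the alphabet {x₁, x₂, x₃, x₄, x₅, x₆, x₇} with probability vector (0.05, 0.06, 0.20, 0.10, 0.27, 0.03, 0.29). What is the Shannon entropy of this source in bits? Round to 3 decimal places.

H = −Σ pᵢ log₂ pᵢ.
−0.05·log₂(0.05) = 0.2161
−0.06·log₂(0.06) = 0.2435
−0.20·log₂(0.20) = 0.4644
−0.10·log₂(0.10) = 0.3322
−0.27·log₂(0.27) = 0.5100
−0.03·log₂(0.03) = 0.1518
−0.29·log₂(0.29) = 0.5179
Sum ≈ 2.4359 → 2.436 bits.

2.436 bits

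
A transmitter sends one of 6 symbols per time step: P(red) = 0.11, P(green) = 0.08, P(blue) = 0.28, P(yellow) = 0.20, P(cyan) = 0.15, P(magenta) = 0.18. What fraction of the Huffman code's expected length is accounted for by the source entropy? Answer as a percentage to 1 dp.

Entropy H = −Σ p log₂ p ≈ 2.4763 bits.
Huffman merges: 2/25+11/100→19/100; 3/20+9/50→33/100; 19/100+1/5→39/100; 7/25+33/100→61/100; 39/100+61/100→1. L = 63/25 ≈ 2.5200.
Efficiency = H/L = 2.4763/2.5200 = 98.3%.

98.3%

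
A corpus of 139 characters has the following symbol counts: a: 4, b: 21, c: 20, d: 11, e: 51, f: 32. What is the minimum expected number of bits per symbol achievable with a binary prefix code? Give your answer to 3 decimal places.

Probabilities are the counts divided by 139.
Repeatedly combine the two least-probable nodes; the expected code length is the sum of the merged weights.
merge 4/139 + 11/139 → 15/139
merge 15/139 + 20/139 → 35/139
merge 21/139 + 32/139 → 53/139
merge 35/139 + 51/139 → 86/139
merge 53/139 + 86/139 → 1
L = 15/139 + 35/139 + 53/139 + 86/139 + 1 = 328/139 ≈ 2.360 bits/symbol.

2.360 bits/symbol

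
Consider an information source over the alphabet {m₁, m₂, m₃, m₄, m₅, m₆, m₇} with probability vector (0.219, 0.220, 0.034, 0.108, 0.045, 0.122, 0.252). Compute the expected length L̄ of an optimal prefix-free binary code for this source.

2.575 bits/symbol

Repeatedly combine the two least-probable nodes; the expected code length is the sum of the merged weights.
merge 17/500 + 9/200 → 79/1000
merge 79/1000 + 27/250 → 187/1000
merge 61/500 + 187/1000 → 309/1000
merge 219/1000 + 11/50 → 439/1000
merge 63/250 + 309/1000 → 561/1000
merge 439/1000 + 561/1000 → 1
L = 79/1000 + 187/1000 + 309/1000 + 439/1000 + 561/1000 + 1 = 103/40 = 2.575 bits/symbol.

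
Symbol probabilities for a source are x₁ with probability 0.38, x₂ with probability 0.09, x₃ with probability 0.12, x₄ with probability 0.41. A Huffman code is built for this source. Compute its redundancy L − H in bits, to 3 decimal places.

0.062 bits

Entropy H = −Σ p log₂ p ≈ 1.7376 bits.
Huffman merges: 9/100+3/25→21/100; 21/100+19/50→59/100; 41/100+59/100→1. L = 9/5 ≈ 1.8000.
L − H = 1.8000 − 1.7376 = 0.062 bits.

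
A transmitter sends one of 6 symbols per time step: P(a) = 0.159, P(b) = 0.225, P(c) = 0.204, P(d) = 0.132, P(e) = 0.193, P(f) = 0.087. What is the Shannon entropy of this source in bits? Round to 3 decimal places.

2.524 bits

H = −Σ pᵢ log₂ pᵢ.
−0.159·log₂(0.159) = 0.4218
−0.225·log₂(0.225) = 0.4842
−0.204·log₂(0.204) = 0.4678
−0.132·log₂(0.132) = 0.3856
−0.193·log₂(0.193) = 0.4581
−0.087·log₂(0.087) = 0.3065
Sum ≈ 2.5240 → 2.524 bits.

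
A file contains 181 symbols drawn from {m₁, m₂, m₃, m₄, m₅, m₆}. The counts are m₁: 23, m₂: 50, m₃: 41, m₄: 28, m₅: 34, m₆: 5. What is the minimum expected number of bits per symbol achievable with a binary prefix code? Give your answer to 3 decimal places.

Probabilities are the counts divided by 181.
Repeatedly combine the two least-probable nodes; the expected code length is the sum of the merged weights.
merge 5/181 + 23/181 → 28/181
merge 28/181 + 28/181 → 56/181
merge 34/181 + 41/181 → 75/181
merge 50/181 + 56/181 → 106/181
merge 75/181 + 106/181 → 1
L = 28/181 + 56/181 + 75/181 + 106/181 + 1 = 446/181 ≈ 2.464 bits/symbol.

2.464 bits/symbol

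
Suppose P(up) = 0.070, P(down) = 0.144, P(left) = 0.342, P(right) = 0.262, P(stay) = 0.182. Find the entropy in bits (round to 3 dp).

H = −Σ pᵢ log₂ pᵢ.
−0.070·log₂(0.070) = 0.2686
−0.144·log₂(0.144) = 0.4026
−0.342·log₂(0.342) = 0.5294
−0.262·log₂(0.262) = 0.5063
−0.182·log₂(0.182) = 0.4474
Sum ≈ 2.1542 → 2.154 bits.

2.154 bits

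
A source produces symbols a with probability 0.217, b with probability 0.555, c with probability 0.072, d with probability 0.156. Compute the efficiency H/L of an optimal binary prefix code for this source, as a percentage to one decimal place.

98.1%

Entropy H = −Σ p log₂ p ≈ 1.6412 bits.
Huffman merges: 9/125+39/250→57/250; 217/1000+57/250→89/200; 89/200+111/200→1. L = 1673/1000 ≈ 1.6730.
Efficiency = H/L = 1.6412/1.6730 = 98.1%.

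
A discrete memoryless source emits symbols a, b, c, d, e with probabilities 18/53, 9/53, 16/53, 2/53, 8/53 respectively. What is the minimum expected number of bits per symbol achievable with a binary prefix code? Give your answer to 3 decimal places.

2.189 bits/symbol

Repeatedly combine the two least-probable nodes; the expected code length is the sum of the merged weights.
merge 2/53 + 8/53 → 10/53
merge 9/53 + 10/53 → 19/53
merge 16/53 + 18/53 → 34/53
merge 19/53 + 34/53 → 1
L = 10/53 + 19/53 + 34/53 + 1 = 116/53 ≈ 2.189 bits/symbol.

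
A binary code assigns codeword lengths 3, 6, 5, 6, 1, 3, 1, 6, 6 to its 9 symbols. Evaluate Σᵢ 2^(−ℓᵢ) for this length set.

With common denominator 2^6 = 64: Σ 2^(−ℓᵢ) = 8/64 + 1/64 + 2/64 + 1/64 + 32/64 + 8/64 + 32/64 + 1/64 + 1/64 = 86/64 = 1.34375.

1.34375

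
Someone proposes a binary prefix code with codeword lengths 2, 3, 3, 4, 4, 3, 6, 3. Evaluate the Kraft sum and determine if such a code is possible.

With common denominator 2^6 = 64: Σ 2^(−ℓᵢ) = 16/64 + 8/64 + 8/64 + 4/64 + 4/64 + 8/64 + 1/64 + 8/64 = 57/64 = 0.890625.
Kraft's inequality requires Σ ≤ 1; here Σ = 0.890625 ≤ 1, so such a prefix code exists.

0.890625; yes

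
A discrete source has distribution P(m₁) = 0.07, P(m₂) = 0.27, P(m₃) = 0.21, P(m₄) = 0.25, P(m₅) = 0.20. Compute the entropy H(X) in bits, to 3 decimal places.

2.216 bits

H = −Σ pᵢ log₂ pᵢ.
−0.07·log₂(0.07) = 0.2686
−0.27·log₂(0.27) = 0.5100
−0.21·log₂(0.21) = 0.4728
−0.25·log₂(0.25) = 0.5000
−0.20·log₂(0.20) = 0.4644
Sum ≈ 2.2158 → 2.216 bits.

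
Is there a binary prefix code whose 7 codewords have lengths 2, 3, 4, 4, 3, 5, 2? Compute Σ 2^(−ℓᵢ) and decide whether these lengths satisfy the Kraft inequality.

With common denominator 2^5 = 32: Σ 2^(−ℓᵢ) = 8/32 + 4/32 + 2/32 + 2/32 + 4/32 + 1/32 + 8/32 = 29/32 = 0.90625.
Kraft's inequality requires Σ ≤ 1; here Σ = 0.90625 ≤ 1, so such a prefix code exists.

0.90625; yes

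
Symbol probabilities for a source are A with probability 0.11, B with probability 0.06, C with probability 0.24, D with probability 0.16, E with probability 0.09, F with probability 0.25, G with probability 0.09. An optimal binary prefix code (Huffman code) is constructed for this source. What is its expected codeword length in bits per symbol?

Repeatedly combine the two least-probable nodes; the expected code length is the sum of the merged weights.
merge 3/50 + 9/100 → 3/20
merge 9/100 + 11/100 → 1/5
merge 3/20 + 4/25 → 31/100
merge 1/5 + 6/25 → 11/25
merge 1/4 + 31/100 → 14/25
merge 11/25 + 14/25 → 1
L = 3/20 + 1/5 + 31/100 + 11/25 + 14/25 + 1 = 133/50 = 2.66 bits/symbol.

2.66 bits/symbol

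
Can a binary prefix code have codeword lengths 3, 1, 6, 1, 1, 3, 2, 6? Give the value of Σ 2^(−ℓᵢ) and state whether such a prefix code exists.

2.03125; no

With common denominator 2^6 = 64: Σ 2^(−ℓᵢ) = 8/64 + 32/64 + 1/64 + 32/64 + 32/64 + 8/64 + 16/64 + 1/64 = 130/64 = 2.03125.
Kraft's inequality requires Σ ≤ 1; here Σ = 2.03125 > 1, so no such prefix code exists.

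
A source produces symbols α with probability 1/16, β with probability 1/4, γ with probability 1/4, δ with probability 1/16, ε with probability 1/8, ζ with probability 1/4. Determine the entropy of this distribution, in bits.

Each probability is a power of 1/2, so log₂(1/p) is an integer.
H = Σ p·log₂(1/p) = 1/16·4 + 1/4·2 + 1/4·2 + 1/16·4 + 1/8·3 + 1/4·2 = 2.375 bits.

2.375 bits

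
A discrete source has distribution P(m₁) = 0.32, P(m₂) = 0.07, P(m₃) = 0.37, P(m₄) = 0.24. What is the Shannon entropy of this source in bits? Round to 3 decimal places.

1.819 bits

H = −Σ pᵢ log₂ pᵢ.
−0.32·log₂(0.32) = 0.5260
−0.07·log₂(0.07) = 0.2686
−0.37·log₂(0.37) = 0.5307
−0.24·log₂(0.24) = 0.4941
Sum ≈ 1.8195 → 1.819 bits.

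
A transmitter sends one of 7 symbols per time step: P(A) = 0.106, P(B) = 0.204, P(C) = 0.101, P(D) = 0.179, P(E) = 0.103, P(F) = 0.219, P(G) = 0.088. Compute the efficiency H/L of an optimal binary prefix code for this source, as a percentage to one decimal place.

98.2%

Entropy H = −Σ p log₂ p ≈ 2.7155 bits.
Huffman merges: 11/125+101/1000→189/1000; 103/1000+53/500→209/1000; 179/1000+189/1000→46/125; 51/250+209/1000→413/1000; 219/1000+46/125→587/1000; 413/1000+587/1000→1. L = 1383/500 ≈ 2.7660.
Efficiency = H/L = 2.7155/2.7660 = 98.2%.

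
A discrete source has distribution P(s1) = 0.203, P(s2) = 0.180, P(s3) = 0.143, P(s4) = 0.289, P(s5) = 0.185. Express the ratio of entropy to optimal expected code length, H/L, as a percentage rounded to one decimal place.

Entropy H = −Σ p log₂ p ≈ 2.2815 bits.
Huffman merges: 143/1000+9/50→323/1000; 37/200+203/1000→97/250; 289/1000+323/1000→153/250; 97/250+153/250→1. L = 2323/1000 ≈ 2.3230.
Efficiency = H/L = 2.2815/2.3230 = 98.2%.

98.2%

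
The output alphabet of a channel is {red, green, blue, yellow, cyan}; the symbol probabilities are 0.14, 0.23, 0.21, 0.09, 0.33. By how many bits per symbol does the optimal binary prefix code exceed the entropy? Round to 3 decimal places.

0.032 bits

Entropy H = −Σ p log₂ p ≈ 2.1981 bits.
Huffman merges: 9/100+7/50→23/100; 21/100+23/100→11/25; 23/100+33/100→14/25; 11/25+14/25→1. L = 223/100 ≈ 2.2300.
L − H = 2.2300 − 2.1981 = 0.032 bits.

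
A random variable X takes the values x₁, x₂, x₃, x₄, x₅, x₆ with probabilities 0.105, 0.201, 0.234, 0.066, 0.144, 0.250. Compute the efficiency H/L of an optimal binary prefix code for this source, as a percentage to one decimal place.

98.9%

Entropy H = −Σ p log₂ p ≈ 2.4584 bits.
Huffman merges: 33/500+21/200→171/1000; 18/125+171/1000→63/200; 201/1000+117/500→87/200; 1/4+63/200→113/200; 87/200+113/200→1. L = 1243/500 ≈ 2.4860.
Efficiency = H/L = 2.4584/2.4860 = 98.9%.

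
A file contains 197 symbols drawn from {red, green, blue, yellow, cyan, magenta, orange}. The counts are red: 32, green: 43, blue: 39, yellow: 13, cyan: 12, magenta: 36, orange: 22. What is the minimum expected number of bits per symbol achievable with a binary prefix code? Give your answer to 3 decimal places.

Probabilities are the counts divided by 197.
Repeatedly combine the two least-probable nodes; the expected code length is the sum of the merged weights.
merge 12/197 + 13/197 → 25/197
merge 22/197 + 25/197 → 47/197
merge 32/197 + 36/197 → 68/197
merge 39/197 + 43/197 → 82/197
merge 47/197 + 68/197 → 115/197
merge 82/197 + 115/197 → 1
L = 25/197 + 47/197 + 68/197 + 82/197 + 115/197 + 1 = 534/197 ≈ 2.711 bits/symbol.

2.711 bits/symbol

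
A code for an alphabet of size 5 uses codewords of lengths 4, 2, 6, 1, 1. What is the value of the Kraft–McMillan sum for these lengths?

1.328125

With common denominator 2^6 = 64: Σ 2^(−ℓᵢ) = 4/64 + 16/64 + 1/64 + 32/64 + 32/64 = 85/64 = 1.328125.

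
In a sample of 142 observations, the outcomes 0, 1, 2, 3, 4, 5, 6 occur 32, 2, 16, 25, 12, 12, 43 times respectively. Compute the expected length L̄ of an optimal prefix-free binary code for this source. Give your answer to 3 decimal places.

2.570 bits/symbol

Probabilities are the counts divided by 142.
Repeatedly combine the two least-probable nodes; the expected code length is the sum of the merged weights.
merge 1/71 + 6/71 → 7/71
merge 6/71 + 7/71 → 13/71
merge 8/71 + 25/142 → 41/142
merge 13/71 + 16/71 → 29/71
merge 41/142 + 43/142 → 42/71
merge 29/71 + 42/71 → 1
L = 7/71 + 13/71 + 41/142 + 29/71 + 42/71 + 1 = 365/142 ≈ 2.570 bits/symbol.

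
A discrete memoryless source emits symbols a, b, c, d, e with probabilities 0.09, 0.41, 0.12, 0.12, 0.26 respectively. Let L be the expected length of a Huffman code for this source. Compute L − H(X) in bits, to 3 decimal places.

Entropy H = −Σ p log₂ p ≈ 2.0795 bits.
Huffman merges: 9/100+3/25→21/100; 3/25+21/100→33/100; 13/50+33/100→59/100; 41/100+59/100→1. L = 213/100 ≈ 2.1300.
L − H = 2.1300 − 2.0795 = 0.051 bits.

0.051 bits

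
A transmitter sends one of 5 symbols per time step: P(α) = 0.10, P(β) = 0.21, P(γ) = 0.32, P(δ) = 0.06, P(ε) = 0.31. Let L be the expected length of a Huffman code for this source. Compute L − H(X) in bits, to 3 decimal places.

0.062 bits

Entropy H = −Σ p log₂ p ≈ 2.0984 bits.
Huffman merges: 3/50+1/10→4/25; 4/25+21/100→37/100; 31/100+8/25→63/100; 37/100+63/100→1. L = 54/25 ≈ 2.1600.
L − H = 2.1600 − 2.0984 = 0.062 bits.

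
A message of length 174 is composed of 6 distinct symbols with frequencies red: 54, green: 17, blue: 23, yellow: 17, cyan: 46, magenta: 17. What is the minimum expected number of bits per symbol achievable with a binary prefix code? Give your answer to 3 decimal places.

Probabilities are the counts divided by 174.
Repeatedly combine the two least-probable nodes; the expected code length is the sum of the merged weights.
merge 17/174 + 17/174 → 17/87
merge 17/174 + 23/174 → 20/87
merge 17/87 + 20/87 → 37/87
merge 23/87 + 9/29 → 50/87
merge 37/87 + 50/87 → 1
L = 17/87 + 20/87 + 37/87 + 50/87 + 1 = 211/87 ≈ 2.425 bits/symbol.

2.425 bits/symbol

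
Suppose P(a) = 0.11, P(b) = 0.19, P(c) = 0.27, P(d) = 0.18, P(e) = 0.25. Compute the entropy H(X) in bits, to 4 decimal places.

H = −Σ pᵢ log₂ pᵢ.
−0.11·log₂(0.11) = 0.3503
−0.19·log₂(0.19) = 0.4552
−0.27·log₂(0.27) = 0.5100
−0.18·log₂(0.18) = 0.4453
−0.25·log₂(0.25) = 0.5000
Sum ≈ 2.2608 → 2.2608 bits.

2.2608 bits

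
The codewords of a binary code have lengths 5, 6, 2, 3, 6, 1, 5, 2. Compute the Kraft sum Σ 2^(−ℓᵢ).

1.21875

With common denominator 2^6 = 64: Σ 2^(−ℓᵢ) = 2/64 + 1/64 + 16/64 + 8/64 + 1/64 + 32/64 + 2/64 + 16/64 = 78/64 = 1.21875.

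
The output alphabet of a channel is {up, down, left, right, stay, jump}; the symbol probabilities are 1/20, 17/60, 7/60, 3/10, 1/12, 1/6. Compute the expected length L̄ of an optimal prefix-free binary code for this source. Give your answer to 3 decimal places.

2.383 bits/symbol

Repeatedly combine the two least-probable nodes; the expected code length is the sum of the merged weights.
merge 1/20 + 1/12 → 2/15
merge 7/60 + 2/15 → 1/4
merge 1/6 + 1/4 → 5/12
merge 17/60 + 3/10 → 7/12
merge 5/12 + 7/12 → 1
L = 2/15 + 1/4 + 5/12 + 7/12 + 1 = 143/60 ≈ 2.383 bits/symbol.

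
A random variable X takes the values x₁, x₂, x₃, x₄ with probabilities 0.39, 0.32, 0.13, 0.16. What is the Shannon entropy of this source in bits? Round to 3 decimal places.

1.861 bits

H = −Σ pᵢ log₂ pᵢ.
−0.39·log₂(0.39) = 0.5298
−0.32·log₂(0.32) = 0.5260
−0.13·log₂(0.13) = 0.3826
−0.16·log₂(0.16) = 0.4230
Sum ≈ 1.8615 → 1.861 bits.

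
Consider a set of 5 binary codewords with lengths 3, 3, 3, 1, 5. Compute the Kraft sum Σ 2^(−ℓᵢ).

With common denominator 2^5 = 32: Σ 2^(−ℓᵢ) = 4/32 + 4/32 + 4/32 + 16/32 + 1/32 = 29/32 = 0.90625.

0.90625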